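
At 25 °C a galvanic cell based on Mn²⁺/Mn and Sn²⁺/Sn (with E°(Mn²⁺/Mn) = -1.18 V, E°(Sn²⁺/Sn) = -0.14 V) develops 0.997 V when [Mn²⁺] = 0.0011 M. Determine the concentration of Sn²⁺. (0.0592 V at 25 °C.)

3.9 × 10^-5 M

From the Nernst equation, log Q = n(E° − E)/0.0592 = 2(1.04 − 0.997)/0.0592 = 1.453, so Q = 28.4.
With Q = [Mn²⁺]/[Sn²⁺] and the known concentrations, [Sn²⁺] in the denominator gives [Sn²⁺] = 3.9 × 10^-5 M.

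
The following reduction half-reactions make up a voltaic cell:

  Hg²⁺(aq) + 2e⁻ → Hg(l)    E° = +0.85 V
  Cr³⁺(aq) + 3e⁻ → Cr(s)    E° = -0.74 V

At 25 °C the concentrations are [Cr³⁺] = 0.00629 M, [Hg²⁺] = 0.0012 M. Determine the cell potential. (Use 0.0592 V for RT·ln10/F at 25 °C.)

1.55 V

The Hg²⁺/Hg couple has the higher reduction potential and acts as the cathode, so E°_cell = +0.85 − (-0.74) = 1.59 V.
Balancing electrons gives n = 6; the reaction quotient is Q = [Cr³⁺]^2/[Hg²⁺]^3 = 2.29 × 10^4.
At 25 °C, E = E° − (0.0592/n) log Q = 1.59 − (0.0592/6)(4.360) = 1.590 − 0.043 = 1.547 V.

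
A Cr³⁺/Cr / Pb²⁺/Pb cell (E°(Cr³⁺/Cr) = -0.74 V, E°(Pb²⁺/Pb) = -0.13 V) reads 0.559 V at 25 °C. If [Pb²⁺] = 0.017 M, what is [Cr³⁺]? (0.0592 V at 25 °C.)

From the Nernst equation, log Q = n(E° − E)/0.0592 = 6(0.61 − 0.559)/0.0592 = 5.169, so Q = 1.48 × 10^5.
With Q = [Cr³⁺]^2/[Pb²⁺]^3 and the known concentrations, [Cr³⁺]^2 in the numerator gives [Cr³⁺] = 0.85 M.

0.85 M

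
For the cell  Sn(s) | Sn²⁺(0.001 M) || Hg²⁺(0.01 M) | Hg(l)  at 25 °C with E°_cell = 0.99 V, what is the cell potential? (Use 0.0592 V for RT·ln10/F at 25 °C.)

1.02 V

Balancing electrons gives n = 2; the reaction quotient is Q = [Sn²⁺]/[Hg²⁺] = 0.100.
At 25 °C, E = E° − (0.0592/n) log Q = 0.99 − (0.0592/2)(-1.000) = 0.990 + 0.030 = 1.020 V.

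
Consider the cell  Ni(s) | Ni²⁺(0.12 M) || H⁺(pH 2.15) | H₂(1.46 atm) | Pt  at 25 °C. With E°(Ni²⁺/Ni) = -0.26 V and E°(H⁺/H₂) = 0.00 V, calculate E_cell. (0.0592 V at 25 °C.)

0.16 V

The hydrogen couple is the cathode, so E°_cell = 0.26 V; n = 2.
[H⁺] = 10^(−2.15) = 0.0071 M, and Q = [Ni²⁺]·P(H₂) / [H⁺]^2 = 3500.
E = E° − (0.0592/2) log Q = 0.26 − (0.0592/2)(3.544) = 0.155 V.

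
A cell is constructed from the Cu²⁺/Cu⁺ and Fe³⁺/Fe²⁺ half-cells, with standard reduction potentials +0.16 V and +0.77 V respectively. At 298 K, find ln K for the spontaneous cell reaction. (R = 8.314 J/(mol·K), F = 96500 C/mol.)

ln K = 23.8

E°_cell = +0.77 − (+0.16) = 0.61 V, with n = 1 electron transferred.
At equilibrium E = 0, so the Nernst equation gives ln K = nFE°/RT = (1)(96500)(0.61)/((8.314)(298)) = 23.76.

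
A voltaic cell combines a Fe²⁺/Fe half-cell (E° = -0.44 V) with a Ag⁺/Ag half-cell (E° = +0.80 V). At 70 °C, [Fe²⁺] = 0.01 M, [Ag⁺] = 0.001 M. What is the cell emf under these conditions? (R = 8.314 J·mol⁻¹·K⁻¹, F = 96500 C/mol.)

1.10 V

The Ag⁺/Ag couple has the higher reduction potential and acts as the cathode, so E°_cell = +0.80 − (-0.44) = 1.24 V.
Balancing electrons gives n = 2; the reaction quotient is Q = [Fe²⁺]/[Ag⁺]^2 = 1 × 10^4.
E = E° − (RT/nF) ln Q = 1.24 − (8.314×343)/(2×96500) × (9.210) = 1.240 − 0.136 = 1.104 V.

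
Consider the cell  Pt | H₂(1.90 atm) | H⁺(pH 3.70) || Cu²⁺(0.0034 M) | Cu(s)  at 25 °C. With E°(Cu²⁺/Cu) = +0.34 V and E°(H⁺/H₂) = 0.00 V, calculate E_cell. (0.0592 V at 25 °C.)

0.49 V

The Cu²⁺/Cu couple is the cathode, so E°_cell = 0.34 V; n = 2.
[H⁺] = 10^(−3.70) = 2 × 10^-4 M, and Q = [H⁺]^2 / ([Cu²⁺]·P(H₂)) = 6.16 × 10^-6.
E = E° − (0.0592/2) log Q = 0.34 − (0.0592/2)(-5.210) = 0.494 V.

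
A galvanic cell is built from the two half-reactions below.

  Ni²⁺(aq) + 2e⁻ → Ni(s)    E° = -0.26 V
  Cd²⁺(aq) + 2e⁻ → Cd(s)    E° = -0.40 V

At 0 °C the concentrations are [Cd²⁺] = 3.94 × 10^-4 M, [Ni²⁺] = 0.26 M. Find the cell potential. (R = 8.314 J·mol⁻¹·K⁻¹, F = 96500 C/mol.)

0.216 V

The Ni²⁺/Ni couple has the higher reduction potential and acts as the cathode, so E°_cell = -0.26 − (-0.40) = 0.14 V.
Balancing electrons gives n = 2; the reaction quotient is Q = [Cd²⁺]/[Ni²⁺] = 0.00152.
E = E° − (RT/nF) ln Q = 0.14 − (8.314×273)/(2×96500) × (-6.492) = 0.140 + 0.076 = 0.216 V.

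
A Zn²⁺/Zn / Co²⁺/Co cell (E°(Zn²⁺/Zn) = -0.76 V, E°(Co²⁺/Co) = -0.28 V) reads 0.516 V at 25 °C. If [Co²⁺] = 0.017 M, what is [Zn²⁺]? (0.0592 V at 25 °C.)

From the Nernst equation, log Q = n(E° − E)/0.0592 = 2(0.48 − 0.516)/0.0592 = -1.216, so Q = 0.0608.
With Q = [Zn²⁺]/[Co²⁺] and the known concentrations, [Zn²⁺] in the numerator gives [Zn²⁺] = 0.001 M.

0.001 M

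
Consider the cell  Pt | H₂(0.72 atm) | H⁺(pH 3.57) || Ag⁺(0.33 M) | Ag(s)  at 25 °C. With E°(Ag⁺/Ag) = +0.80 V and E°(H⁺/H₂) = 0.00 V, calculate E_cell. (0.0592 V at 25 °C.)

The Ag⁺/Ag couple is the cathode, so E°_cell = 0.80 V; n = 2.
[H⁺] = 10^(−3.57) = 2.7 × 10^-4 M, and Q = [H⁺]^2 / ([Ag⁺]^2·P(H₂)) = 9.24 × 10^-7.
E = E° − (0.0592/2) log Q = 0.80 − (0.0592/2)(-6.034) = 0.979 V.

0.98 V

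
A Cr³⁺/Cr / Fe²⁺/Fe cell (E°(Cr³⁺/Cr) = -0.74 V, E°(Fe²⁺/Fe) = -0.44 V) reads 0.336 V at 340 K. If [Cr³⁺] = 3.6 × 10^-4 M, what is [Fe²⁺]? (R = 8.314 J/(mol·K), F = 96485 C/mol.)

From the Nernst equation, ln Q = nF(E° − E)/RT = 6×96485×(0.30 − 0.336)/(8.314×340) = -7.373, so Q = 6.28 × 10^-4.
With Q = [Cr³⁺]^2/[Fe²⁺]^3 and the known concentrations, [Fe²⁺]^3 in the denominator gives [Fe²⁺] = 0.059 M.

0.059 M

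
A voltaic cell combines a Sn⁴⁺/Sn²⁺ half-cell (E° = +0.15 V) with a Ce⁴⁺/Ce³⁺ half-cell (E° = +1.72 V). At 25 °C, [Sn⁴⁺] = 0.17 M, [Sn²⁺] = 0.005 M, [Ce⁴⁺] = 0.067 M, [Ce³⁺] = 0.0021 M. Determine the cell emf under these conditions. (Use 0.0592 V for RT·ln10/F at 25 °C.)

1.61 V

The Ce⁴⁺/Ce³⁺ couple has the higher reduction potential and acts as the cathode, so E°_cell = +1.72 − (+0.15) = 1.57 V.
Balancing electrons gives n = 2; the reaction quotient is Q = [Sn⁴⁺]·[Ce³⁺]^2/([Sn²⁺]·[Ce⁴⁺]^2) = 0.0334.
At 25 °C, E = E° − (0.0592/n) log Q = 1.57 − (0.0592/2)(-1.476) = 1.570 + 0.044 = 1.614 V.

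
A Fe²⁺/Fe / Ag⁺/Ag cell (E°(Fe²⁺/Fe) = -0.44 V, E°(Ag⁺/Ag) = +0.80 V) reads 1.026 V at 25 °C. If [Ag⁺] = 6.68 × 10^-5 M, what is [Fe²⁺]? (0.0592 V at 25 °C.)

From the Nernst equation, log Q = n(E° − E)/0.0592 = 2(1.24 − 1.026)/0.0592 = 7.230, so Q = 1.7 × 10^7.
With Q = [Fe²⁺]/[Ag⁺]^2 and the known concentrations, [Fe²⁺] in the numerator gives [Fe²⁺] = 0.076 M.

0.076 M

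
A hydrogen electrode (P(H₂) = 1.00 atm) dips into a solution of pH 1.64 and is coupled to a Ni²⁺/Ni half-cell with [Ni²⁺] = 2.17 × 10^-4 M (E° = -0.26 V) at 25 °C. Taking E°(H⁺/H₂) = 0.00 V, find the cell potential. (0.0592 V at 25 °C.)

The hydrogen couple is the cathode, so E°_cell = 0.26 V; n = 2.
[H⁺] = 10^(−1.64) = 0.023 M, and Q = [Ni²⁺]·P(H₂) / [H⁺]^2 = 0.413.
E = E° − (0.0592/2) log Q = 0.26 − (0.0592/2)(-0.384) = 0.271 V.

0.27 V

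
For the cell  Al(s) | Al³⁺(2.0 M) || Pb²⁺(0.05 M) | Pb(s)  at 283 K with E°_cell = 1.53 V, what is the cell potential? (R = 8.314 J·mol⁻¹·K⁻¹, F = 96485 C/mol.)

1.49 V

Balancing electrons gives n = 6; the reaction quotient is Q = [Al³⁺]^2/[Pb²⁺]^3 = 3.2 × 10^4.
E = E° − (RT/nF) ln Q = 1.53 − (8.314×283)/(6×96485) × (10.373) = 1.530 − 0.042 = 1.488 V.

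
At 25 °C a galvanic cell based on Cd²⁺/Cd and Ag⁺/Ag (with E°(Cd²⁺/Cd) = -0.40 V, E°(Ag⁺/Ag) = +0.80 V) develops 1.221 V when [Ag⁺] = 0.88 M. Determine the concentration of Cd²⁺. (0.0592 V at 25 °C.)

0.15 M

From the Nernst equation, log Q = n(E° − E)/0.0592 = 2(1.20 − 1.221)/0.0592 = -0.709, so Q = 0.195.
With Q = [Cd²⁺]/[Ag⁺]^2 and the known concentrations, [Cd²⁺] in the numerator gives [Cd²⁺] = 0.15 M.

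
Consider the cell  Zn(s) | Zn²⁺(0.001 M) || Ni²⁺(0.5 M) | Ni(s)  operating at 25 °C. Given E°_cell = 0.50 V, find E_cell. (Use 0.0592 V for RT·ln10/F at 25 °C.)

0.580 V

Balancing electrons gives n = 2; the reaction quotient is Q = [Zn²⁺]/[Ni²⁺] = 0.00200.
At 25 °C, E = E° − (0.0592/n) log Q = 0.50 − (0.0592/2)(-2.699) = 0.500 + 0.080 = 0.580 V.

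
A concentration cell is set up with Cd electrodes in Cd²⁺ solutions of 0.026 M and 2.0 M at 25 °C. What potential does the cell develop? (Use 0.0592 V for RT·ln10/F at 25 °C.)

0.056 V

Both half-cells are Cd²⁺/Cd, so E°_cell = 0. The concentrated side is the cathode; the cell reaction moves Cd²⁺ from high to low concentration with n = 2.
Q = [Cd²⁺]_dilute/[Cd²⁺]_conc = 0.026/2.0 = 0.0130.
E = 0 − (0.0592/2) log Q = −(0.0592/2)(-1.886) = 0.0558 V.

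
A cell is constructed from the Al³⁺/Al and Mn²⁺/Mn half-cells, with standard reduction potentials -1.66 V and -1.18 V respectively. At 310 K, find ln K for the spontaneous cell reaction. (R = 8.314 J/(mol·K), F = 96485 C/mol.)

E°_cell = -1.18 − (-1.66) = 0.48 V, with n = 6 electrons transferred.
At equilibrium E = 0, so the Nernst equation gives ln K = nFE°/RT = (6)(96485)(0.48)/((8.314)(310)) = 107.82.

ln K = 107.8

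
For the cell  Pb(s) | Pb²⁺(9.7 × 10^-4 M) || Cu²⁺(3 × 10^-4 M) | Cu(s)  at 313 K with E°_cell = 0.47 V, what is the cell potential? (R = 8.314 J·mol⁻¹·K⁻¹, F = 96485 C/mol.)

0.454 V

Balancing electrons gives n = 2; the reaction quotient is Q = [Pb²⁺]/[Cu²⁺] = 3.23.
E = E° − (RT/nF) ln Q = 0.47 − (8.314×313)/(2×96485) × (1.174) = 0.470 − 0.016 = 0.454 V.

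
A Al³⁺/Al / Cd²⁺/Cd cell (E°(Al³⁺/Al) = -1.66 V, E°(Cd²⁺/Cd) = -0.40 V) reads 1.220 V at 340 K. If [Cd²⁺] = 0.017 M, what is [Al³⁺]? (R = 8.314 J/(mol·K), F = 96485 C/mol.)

From the Nernst equation, ln Q = nF(E° − E)/RT = 6×96485×(1.26 − 1.220)/(8.314×340) = 8.192, so Q = 3610.
With Q = [Al³⁺]^2/[Cd²⁺]^3 and the known concentrations, [Al³⁺]^2 in the numerator gives [Al³⁺] = 0.13 M.

0.13 M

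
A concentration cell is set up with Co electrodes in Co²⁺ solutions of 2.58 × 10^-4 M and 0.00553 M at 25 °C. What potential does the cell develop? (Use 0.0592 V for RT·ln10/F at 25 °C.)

0.039 V

Both half-cells are Co²⁺/Co, so E°_cell = 0. The concentrated side is the cathode; the cell reaction moves Co²⁺ from high to low concentration with n = 2.
Q = [Co²⁺]_dilute/[Co²⁺]_conc = 2.58 × 10^-4/0.00553 = 0.0467.
E = 0 − (0.0592/2) log Q = −(0.0592/2)(-1.331) = 0.0394 V.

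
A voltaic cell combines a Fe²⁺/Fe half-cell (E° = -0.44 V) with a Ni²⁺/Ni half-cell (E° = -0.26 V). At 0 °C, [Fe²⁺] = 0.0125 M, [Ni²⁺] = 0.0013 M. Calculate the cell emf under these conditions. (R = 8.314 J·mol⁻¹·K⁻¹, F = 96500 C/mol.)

0.153 V

The Ni²⁺/Ni couple has the higher reduction potential and acts as the cathode, so E°_cell = -0.26 − (-0.44) = 0.18 V.
Balancing electrons gives n = 2; the reaction quotient is Q = [Fe²⁺]/[Ni²⁺] = 9.62.
E = E° − (RT/nF) ln Q = 0.18 − (8.314×273)/(2×96500) × (2.263) = 0.180 − 0.027 = 0.153 V.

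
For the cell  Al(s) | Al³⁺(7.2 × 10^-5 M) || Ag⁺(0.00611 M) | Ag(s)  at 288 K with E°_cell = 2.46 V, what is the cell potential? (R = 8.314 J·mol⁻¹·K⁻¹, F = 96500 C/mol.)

Balancing electrons gives n = 3; the reaction quotient is Q = [Al³⁺]/[Ag⁺]^3 = 316.
E = E° − (RT/nF) ln Q = 2.46 − (8.314×288)/(3×96500) × (5.755) = 2.460 − 0.048 = 2.412 V.

2.41 V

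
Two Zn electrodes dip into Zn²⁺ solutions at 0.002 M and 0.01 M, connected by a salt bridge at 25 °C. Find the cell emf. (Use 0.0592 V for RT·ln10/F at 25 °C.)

0.021 V

Both half-cells are Zn²⁺/Zn, so E°_cell = 0. The concentrated side is the cathode; the cell reaction moves Zn²⁺ from high to low concentration with n = 2.
Q = [Zn²⁺]_dilute/[Zn²⁺]_conc = 0.002/0.01 = 0.200.
E = 0 − (0.0592/2) log Q = −(0.0592/2)(-0.699) = 0.0207 V.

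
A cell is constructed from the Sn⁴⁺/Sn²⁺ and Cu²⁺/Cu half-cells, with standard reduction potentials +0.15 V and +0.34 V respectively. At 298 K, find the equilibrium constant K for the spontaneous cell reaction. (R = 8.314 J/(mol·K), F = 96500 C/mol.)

E°_cell = +0.34 − (+0.15) = 0.19 V, with n = 2 electrons transferred.
At equilibrium E = 0, so the Nernst equation gives ln K = nFE°/RT = (2)(96500)(0.19)/((8.314)(298)) = 14.80.
K = e^14.80 = 2.7 × 10^6.

2.7 × 10^6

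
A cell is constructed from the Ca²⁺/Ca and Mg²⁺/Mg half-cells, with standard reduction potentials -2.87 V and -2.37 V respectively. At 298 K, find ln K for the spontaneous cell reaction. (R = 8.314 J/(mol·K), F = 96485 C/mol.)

ln K = 38.9

E°_cell = -2.37 − (-2.87) = 0.50 V, with n = 2 electrons transferred.
At equilibrium E = 0, so the Nernst equation gives ln K = nFE°/RT = (2)(96485)(0.50)/((8.314)(298)) = 38.94.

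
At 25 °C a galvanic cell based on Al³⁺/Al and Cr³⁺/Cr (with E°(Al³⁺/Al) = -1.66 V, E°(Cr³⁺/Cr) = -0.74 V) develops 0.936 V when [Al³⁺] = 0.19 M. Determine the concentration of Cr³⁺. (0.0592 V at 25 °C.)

From the Nernst equation, log Q = n(E° − E)/0.0592 = 3(0.92 − 0.936)/0.0592 = -0.811, so Q = 0.155.
With Q = [Al³⁺]/[Cr³⁺] and the known concentrations, [Cr³⁺] in the denominator gives [Cr³⁺] = 1.2 M.

1.2 M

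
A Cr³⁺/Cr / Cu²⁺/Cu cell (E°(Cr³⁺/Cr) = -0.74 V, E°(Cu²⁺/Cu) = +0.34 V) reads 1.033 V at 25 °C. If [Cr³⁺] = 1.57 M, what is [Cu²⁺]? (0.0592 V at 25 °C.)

0.035 M

From the Nernst equation, log Q = n(E° − E)/0.0592 = 6(1.08 − 1.033)/0.0592 = 4.764, so Q = 5.8 × 10^4.
With Q = [Cr³⁺]^2/[Cu²⁺]^3 and the known concentrations, [Cu²⁺]^3 in the denominator gives [Cu²⁺] = 0.035 M.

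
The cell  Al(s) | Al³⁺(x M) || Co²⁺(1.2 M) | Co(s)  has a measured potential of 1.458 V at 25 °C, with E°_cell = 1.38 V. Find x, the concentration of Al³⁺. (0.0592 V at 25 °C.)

From the Nernst equation, log Q = n(E° − E)/0.0592 = 6(1.38 − 1.458)/0.0592 = -7.905, so Q = 1.24 × 10^-8.
With Q = [Al³⁺]^2/[Co²⁺]^3 and the known concentrations, [Al³⁺]^2 in the numerator gives [Al³⁺] = 1.5 × 10^-4 M.

1.5 × 10^-4 M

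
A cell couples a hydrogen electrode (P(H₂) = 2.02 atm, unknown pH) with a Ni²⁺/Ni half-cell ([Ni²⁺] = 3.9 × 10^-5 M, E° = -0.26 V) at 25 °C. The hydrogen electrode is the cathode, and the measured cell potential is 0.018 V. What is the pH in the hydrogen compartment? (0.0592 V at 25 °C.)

pH = 6.14

E°_cell = 0.26 V and n = 2.
log Q = n(E° − E)/0.0592 = 2×(0.26 − 0.018)/0.0592 = 8.176.
With Q = [Ni²⁺]·P(H₂) / [H⁺]^2, solving for [H⁺] gives log[H⁺] = -6.140, so pH = 6.14.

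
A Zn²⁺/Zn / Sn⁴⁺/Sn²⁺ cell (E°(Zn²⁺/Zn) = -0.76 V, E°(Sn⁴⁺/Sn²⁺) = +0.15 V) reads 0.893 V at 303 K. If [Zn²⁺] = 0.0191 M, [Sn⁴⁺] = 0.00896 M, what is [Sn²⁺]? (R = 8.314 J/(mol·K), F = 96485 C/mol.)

From the Nernst equation, ln Q = nF(E° − E)/RT = 2×96485×(0.91 − 0.893)/(8.314×303) = 1.302, so Q = 3.68.
With Q = [Zn²⁺]·[Sn²⁺]/[Sn⁴⁺] and the known concentrations, [Sn²⁺] in the numerator gives [Sn²⁺] = 1.7 M.

1.7 M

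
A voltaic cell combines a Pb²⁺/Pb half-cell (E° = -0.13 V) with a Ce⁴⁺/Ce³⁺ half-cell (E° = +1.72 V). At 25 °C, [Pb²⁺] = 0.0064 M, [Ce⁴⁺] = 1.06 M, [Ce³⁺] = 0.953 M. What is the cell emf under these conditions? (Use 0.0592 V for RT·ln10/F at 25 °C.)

1.92 V

The Ce⁴⁺/Ce³⁺ couple has the higher reduction potential and acts as the cathode, so E°_cell = +1.72 − (-0.13) = 1.85 V.
Balancing electrons gives n = 2; the reaction quotient is Q = [Pb²⁺]·[Ce³⁺]^2/[Ce⁴⁺]^2 = 0.00517.
At 25 °C, E = E° − (0.0592/n) log Q = 1.85 − (0.0592/2)(-2.286) = 1.850 + 0.068 = 1.918 V.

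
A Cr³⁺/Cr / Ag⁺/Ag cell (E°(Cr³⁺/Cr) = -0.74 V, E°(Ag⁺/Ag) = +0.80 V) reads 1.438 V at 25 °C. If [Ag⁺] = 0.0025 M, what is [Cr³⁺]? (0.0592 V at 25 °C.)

0.0023 M

From the Nernst equation, log Q = n(E° − E)/0.0592 = 3(1.54 − 1.438)/0.0592 = 5.169, so Q = 1.48 × 10^5.
With Q = [Cr³⁺]/[Ag⁺]^3 and the known concentrations, [Cr³⁺] in the numerator gives [Cr³⁺] = 0.0023 M.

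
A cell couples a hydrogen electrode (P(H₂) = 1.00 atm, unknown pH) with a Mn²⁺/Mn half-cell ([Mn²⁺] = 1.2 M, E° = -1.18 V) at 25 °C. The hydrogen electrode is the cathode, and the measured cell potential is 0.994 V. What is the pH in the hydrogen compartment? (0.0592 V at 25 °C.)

pH = 3.10

E°_cell = 1.18 V and n = 2.
log Q = n(E° − E)/0.0592 = 2×(1.18 − 0.994)/0.0592 = 6.284.
With Q = [Mn²⁺]·P(H₂) / [H⁺]^2, solving for [H⁺] gives log[H⁺] = -3.102, so pH = 3.10.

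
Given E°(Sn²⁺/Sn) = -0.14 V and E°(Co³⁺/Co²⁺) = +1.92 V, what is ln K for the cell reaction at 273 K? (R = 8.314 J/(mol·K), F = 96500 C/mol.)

E°_cell = +1.92 − (-0.14) = 2.06 V, with n = 2 electrons transferred.
At equilibrium E = 0, so the Nernst equation gives ln K = nFE°/RT = (2)(96500)(2.06)/((8.314)(273)) = 175.17.

ln K = 175.2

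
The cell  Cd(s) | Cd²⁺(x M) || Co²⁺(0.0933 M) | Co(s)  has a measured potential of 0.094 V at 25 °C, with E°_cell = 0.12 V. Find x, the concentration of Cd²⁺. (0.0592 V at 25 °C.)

From the Nernst equation, log Q = n(E° − E)/0.0592 = 2(0.12 − 0.094)/0.0592 = 0.878, so Q = 7.56.
With Q = [Cd²⁺]/[Co²⁺] and the known concentrations, [Cd²⁺] in the numerator gives [Cd²⁺] = 0.71 M.

0.71 M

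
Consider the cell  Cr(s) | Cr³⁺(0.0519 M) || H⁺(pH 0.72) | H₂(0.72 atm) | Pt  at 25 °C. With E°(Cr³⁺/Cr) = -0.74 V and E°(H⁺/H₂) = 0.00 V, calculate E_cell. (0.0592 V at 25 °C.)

The hydrogen couple is the cathode, so E°_cell = 0.74 V; n = 6.
[H⁺] = 10^(−0.72) = 0.19 M, and Q = [Cr³⁺]^2·P(H₂)^3 / [H⁺]^6 = 21.0.
E = E° − (0.0592/6) log Q = 0.74 − (0.0592/6)(1.322) = 0.727 V.

0.73 V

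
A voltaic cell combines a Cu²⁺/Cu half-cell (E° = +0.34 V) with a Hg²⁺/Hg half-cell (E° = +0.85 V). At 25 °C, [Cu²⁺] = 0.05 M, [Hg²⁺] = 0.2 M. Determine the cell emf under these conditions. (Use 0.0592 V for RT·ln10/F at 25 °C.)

0.528 V

The Hg²⁺/Hg couple has the higher reduction potential and acts as the cathode, so E°_cell = +0.85 − (+0.34) = 0.51 V.
Balancing electrons gives n = 2; the reaction quotient is Q = [Cu²⁺]/[Hg²⁺] = 0.250.
At 25 °C, E = E° − (0.0592/n) log Q = 0.51 − (0.0592/2)(-0.602) = 0.510 + 0.018 = 0.528 V.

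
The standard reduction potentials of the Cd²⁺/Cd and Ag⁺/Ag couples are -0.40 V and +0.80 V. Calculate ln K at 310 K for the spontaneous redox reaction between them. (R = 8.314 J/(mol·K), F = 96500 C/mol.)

E°_cell = +0.80 − (-0.40) = 1.20 V, with n = 2 electrons transferred.
At equilibrium E = 0, so the Nernst equation gives ln K = nFE°/RT = (2)(96500)(1.20)/((8.314)(310)) = 89.86.

ln K = 89.9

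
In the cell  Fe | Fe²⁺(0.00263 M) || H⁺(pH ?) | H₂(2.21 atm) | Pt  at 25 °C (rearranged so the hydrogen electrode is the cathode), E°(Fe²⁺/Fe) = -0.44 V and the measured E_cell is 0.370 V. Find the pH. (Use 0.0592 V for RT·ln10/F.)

E°_cell = 0.44 V and n = 2.
log Q = n(E° − E)/0.0592 = 2×(0.44 − 0.370)/0.0592 = 2.365.
With Q = [Fe²⁺]·P(H₂) / [H⁺]^2, solving for [H⁺] gives log[H⁺] = -2.300, so pH = 2.30.

pH = 2.30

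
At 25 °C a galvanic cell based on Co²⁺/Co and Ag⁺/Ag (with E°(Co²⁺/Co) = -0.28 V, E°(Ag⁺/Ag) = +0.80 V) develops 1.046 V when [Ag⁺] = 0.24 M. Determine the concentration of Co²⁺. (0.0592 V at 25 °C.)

From the Nernst equation, log Q = n(E° − E)/0.0592 = 2(1.08 − 1.046)/0.0592 = 1.149, so Q = 14.1.
With Q = [Co²⁺]/[Ag⁺]^2 and the known concentrations, [Co²⁺] in the numerator gives [Co²⁺] = 0.81 M.

0.81 M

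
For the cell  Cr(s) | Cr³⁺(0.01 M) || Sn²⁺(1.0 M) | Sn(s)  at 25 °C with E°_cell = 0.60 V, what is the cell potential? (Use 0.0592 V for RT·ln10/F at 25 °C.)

0.639 V

Balancing electrons gives n = 6; the reaction quotient is Q = [Cr³⁺]^2/[Sn²⁺]^3 = 1 × 10^-4.
At 25 °C, E = E° − (0.0592/n) log Q = 0.60 − (0.0592/6)(-4.000) = 0.600 + 0.039 = 0.639 V.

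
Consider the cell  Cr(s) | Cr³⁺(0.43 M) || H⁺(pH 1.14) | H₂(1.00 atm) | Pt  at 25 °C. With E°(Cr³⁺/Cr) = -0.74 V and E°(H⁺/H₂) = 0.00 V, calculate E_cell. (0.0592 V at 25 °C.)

The hydrogen couple is the cathode, so E°_cell = 0.74 V; n = 6.
[H⁺] = 10^(−1.14) = 0.072 M, and Q = [Cr³⁺]^2·P(H₂)^3 / [H⁺]^6 = 1.28 × 10^6.
E = E° − (0.0592/6) log Q = 0.74 − (0.0592/6)(6.107) = 0.680 V.

0.68 V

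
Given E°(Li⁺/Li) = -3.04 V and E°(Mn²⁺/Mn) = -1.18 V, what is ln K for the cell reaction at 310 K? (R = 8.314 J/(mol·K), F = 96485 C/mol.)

E°_cell = -1.18 − (-3.04) = 1.86 V, with n = 2 electrons transferred.
At equilibrium E = 0, so the Nernst equation gives ln K = nFE°/RT = (2)(96485)(1.86)/((8.314)(310)) = 139.26.

ln K = 139.3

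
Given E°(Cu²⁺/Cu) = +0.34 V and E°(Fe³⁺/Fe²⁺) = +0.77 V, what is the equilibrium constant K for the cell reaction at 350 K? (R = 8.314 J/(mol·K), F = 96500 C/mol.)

E°_cell = +0.77 − (+0.34) = 0.43 V, with n = 2 electrons transferred.
At equilibrium E = 0, so the Nernst equation gives ln K = nFE°/RT = (2)(96500)(0.43)/((8.314)(350)) = 28.52.
K = e^28.52 = 2.4 × 10^12.

2.4 × 10^12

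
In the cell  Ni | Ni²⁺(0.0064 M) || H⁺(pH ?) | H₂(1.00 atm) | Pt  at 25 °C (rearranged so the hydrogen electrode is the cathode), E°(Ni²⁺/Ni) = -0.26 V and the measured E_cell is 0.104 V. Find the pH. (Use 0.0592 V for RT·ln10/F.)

pH = 3.73

E°_cell = 0.26 V and n = 2.
log Q = n(E° − E)/0.0592 = 2×(0.26 − 0.104)/0.0592 = 5.270.
With Q = [Ni²⁺]·P(H₂) / [H⁺]^2, solving for [H⁺] gives log[H⁺] = -3.732, so pH = 3.73.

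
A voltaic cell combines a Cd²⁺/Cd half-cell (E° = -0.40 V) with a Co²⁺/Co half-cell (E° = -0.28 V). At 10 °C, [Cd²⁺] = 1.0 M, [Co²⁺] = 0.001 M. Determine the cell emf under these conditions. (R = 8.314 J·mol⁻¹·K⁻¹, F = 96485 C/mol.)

The Co²⁺/Co couple has the higher reduction potential and acts as the cathode, so E°_cell = -0.28 − (-0.40) = 0.12 V.
Balancing electrons gives n = 2; the reaction quotient is Q = [Cd²⁺]/[Co²⁺] = 1000.
E = E° − (RT/nF) ln Q = 0.12 − (8.314×283)/(2×96485) × (6.908) = 0.120 − 0.084 = 0.036 V.

0.036 V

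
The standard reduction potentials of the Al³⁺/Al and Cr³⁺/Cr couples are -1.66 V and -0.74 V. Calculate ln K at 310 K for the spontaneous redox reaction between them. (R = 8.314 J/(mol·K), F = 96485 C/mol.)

ln K = 103.3

E°_cell = -0.74 − (-1.66) = 0.92 V, with n = 3 electrons transferred.
At equilibrium E = 0, so the Nernst equation gives ln K = nFE°/RT = (3)(96485)(0.92)/((8.314)(310)) = 103.32.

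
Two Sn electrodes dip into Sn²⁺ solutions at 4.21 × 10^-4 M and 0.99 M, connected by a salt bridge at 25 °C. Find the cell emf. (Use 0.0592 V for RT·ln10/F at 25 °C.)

Both half-cells are Sn²⁺/Sn, so E°_cell = 0. The concentrated side is the cathode; the cell reaction moves Sn²⁺ from high to low concentration with n = 2.
Q = [Sn²⁺]_dilute/[Sn²⁺]_conc = 4.21 × 10^-4/0.99 = 4.25 × 10^-4.
E = 0 − (0.0592/2) log Q = −(0.0592/2)(-3.371) = 0.0998 V.

0.100 V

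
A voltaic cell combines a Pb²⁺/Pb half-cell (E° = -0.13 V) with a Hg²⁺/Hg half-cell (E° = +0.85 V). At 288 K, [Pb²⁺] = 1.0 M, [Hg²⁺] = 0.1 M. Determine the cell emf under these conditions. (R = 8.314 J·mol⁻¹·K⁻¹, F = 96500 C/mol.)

The Hg²⁺/Hg couple has the higher reduction potential and acts as the cathode, so E°_cell = +0.85 − (-0.13) = 0.98 V.
Balancing electrons gives n = 2; the reaction quotient is Q = [Pb²⁺]/[Hg²⁺] = 10.0.
E = E° − (RT/nF) ln Q = 0.98 − (8.314×288)/(2×96500) × (2.303) = 0.980 − 0.029 = 0.951 V.

0.951 V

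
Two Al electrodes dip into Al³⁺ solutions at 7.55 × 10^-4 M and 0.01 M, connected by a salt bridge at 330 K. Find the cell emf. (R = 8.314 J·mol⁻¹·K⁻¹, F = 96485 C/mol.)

Both half-cells are Al³⁺/Al, so E°_cell = 0. The concentrated side is the cathode; the cell reaction moves Al³⁺ from high to low concentration with n = 3.
Q = [Al³⁺]_dilute/[Al³⁺]_conc = 7.55 × 10^-4/0.01 = 0.0755.
E = 0 − (RT/nF) ln Q = −((8.314×330)/(3×96485))(-2.584) = 0.0245 V.

0.024 V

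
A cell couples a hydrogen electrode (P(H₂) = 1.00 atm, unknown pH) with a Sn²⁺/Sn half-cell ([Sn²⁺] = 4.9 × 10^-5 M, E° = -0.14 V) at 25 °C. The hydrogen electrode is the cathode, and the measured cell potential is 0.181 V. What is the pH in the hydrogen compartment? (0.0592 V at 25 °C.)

pH = 1.46

E°_cell = 0.14 V and n = 2.
log Q = n(E° − E)/0.0592 = 2×(0.14 − 0.181)/0.0592 = -1.385.
With Q = [Sn²⁺]·P(H₂) / [H⁺]^2, solving for [H⁺] gives log[H⁺] = -1.462, so pH = 1.46.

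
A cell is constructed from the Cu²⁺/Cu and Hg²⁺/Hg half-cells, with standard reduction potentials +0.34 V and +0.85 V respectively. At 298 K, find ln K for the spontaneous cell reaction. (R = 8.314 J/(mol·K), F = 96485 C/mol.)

E°_cell = +0.85 − (+0.34) = 0.51 V, with n = 2 electrons transferred.
At equilibrium E = 0, so the Nernst equation gives ln K = nFE°/RT = (2)(96485)(0.51)/((8.314)(298)) = 39.72.

ln K = 39.7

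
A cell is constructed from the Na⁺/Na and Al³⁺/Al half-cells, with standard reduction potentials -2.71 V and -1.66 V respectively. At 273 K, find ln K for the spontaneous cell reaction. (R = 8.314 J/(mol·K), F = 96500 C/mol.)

ln K = 133.9

E°_cell = -1.66 − (-2.71) = 1.05 V, with n = 3 electrons transferred.
At equilibrium E = 0, so the Nernst equation gives ln K = nFE°/RT = (3)(96500)(1.05)/((8.314)(273)) = 133.93.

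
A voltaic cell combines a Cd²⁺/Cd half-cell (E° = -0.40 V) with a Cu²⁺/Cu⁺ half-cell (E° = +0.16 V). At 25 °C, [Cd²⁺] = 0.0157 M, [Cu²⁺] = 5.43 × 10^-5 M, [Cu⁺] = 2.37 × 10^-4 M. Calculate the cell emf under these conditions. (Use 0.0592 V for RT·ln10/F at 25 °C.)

0.576 V

The Cu²⁺/Cu⁺ couple has the higher reduction potential and acts as the cathode, so E°_cell = +0.16 − (-0.40) = 0.56 V.
Balancing electrons gives n = 2; the reaction quotient is Q = [Cd²⁺]·[Cu⁺]^2/[Cu²⁺]^2 = 0.299.
At 25 °C, E = E° − (0.0592/n) log Q = 0.56 − (0.0592/2)(-0.524) = 0.560 + 0.016 = 0.576 V.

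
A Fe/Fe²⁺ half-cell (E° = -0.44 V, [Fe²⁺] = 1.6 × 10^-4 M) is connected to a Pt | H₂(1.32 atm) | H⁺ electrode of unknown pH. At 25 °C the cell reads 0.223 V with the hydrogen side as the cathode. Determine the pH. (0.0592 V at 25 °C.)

E°_cell = 0.44 V and n = 2.
log Q = n(E° − E)/0.0592 = 2×(0.44 − 0.223)/0.0592 = 7.331.
With Q = [Fe²⁺]·P(H₂) / [H⁺]^2, solving for [H⁺] gives log[H⁺] = -5.503, so pH = 5.50.

pH = 5.50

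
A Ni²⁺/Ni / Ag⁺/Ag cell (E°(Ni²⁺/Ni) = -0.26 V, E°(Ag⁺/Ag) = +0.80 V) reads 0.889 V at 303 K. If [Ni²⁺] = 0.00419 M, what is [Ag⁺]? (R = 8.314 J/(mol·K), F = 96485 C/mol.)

From the Nernst equation, ln Q = nF(E° − E)/RT = 2×96485×(1.06 − 0.889)/(8.314×303) = 13.099, so Q = 4.88 × 10^5.
With Q = [Ni²⁺]/[Ag⁺]^2 and the known concentrations, [Ag⁺]^2 in the denominator gives [Ag⁺] = 9.3 × 10^-5 M.

9.3 × 10^-5 M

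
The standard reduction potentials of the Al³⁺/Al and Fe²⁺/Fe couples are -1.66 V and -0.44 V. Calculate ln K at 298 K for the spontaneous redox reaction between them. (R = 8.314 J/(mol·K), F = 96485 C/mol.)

ln K = 285.1

E°_cell = -0.44 − (-1.66) = 1.22 V, with n = 6 electrons transferred.
At equilibrium E = 0, so the Nernst equation gives ln K = nFE°/RT = (6)(96485)(1.22)/((8.314)(298)) = 285.07.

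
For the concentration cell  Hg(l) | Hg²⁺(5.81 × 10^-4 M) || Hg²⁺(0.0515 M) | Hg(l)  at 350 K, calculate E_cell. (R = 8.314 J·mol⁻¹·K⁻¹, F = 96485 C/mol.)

0.068 V

Both half-cells are Hg²⁺/Hg, so E°_cell = 0. The concentrated side is the cathode; the cell reaction moves Hg²⁺ from high to low concentration with n = 2.
Q = [Hg²⁺]_dilute/[Hg²⁺]_conc = 5.81 × 10^-4/0.0515 = 0.0113.
E = 0 − (RT/nF) ln Q = −((8.314×350)/(2×96485))(-4.485) = 0.0676 V.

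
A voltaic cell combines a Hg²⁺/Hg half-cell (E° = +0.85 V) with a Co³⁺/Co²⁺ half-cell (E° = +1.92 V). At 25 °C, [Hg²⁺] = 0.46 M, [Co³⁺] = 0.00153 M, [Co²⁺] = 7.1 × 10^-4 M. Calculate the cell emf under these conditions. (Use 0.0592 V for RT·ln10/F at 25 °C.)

1.10 V

The Co³⁺/Co²⁺ couple has the higher reduction potential and acts as the cathode, so E°_cell = +1.92 − (+0.85) = 1.07 V.
Balancing electrons gives n = 2; the reaction quotient is Q = [Hg²⁺]·[Co²⁺]^2/[Co³⁺]^2 = 0.0991.
At 25 °C, E = E° − (0.0592/n) log Q = 1.07 − (0.0592/2)(-1.004) = 1.070 + 0.030 = 1.100 V.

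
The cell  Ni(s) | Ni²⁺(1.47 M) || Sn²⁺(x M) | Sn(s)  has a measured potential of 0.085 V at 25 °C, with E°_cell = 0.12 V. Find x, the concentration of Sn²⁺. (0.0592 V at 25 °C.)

0.097 M

From the Nernst equation, log Q = n(E° − E)/0.0592 = 2(0.12 − 0.085)/0.0592 = 1.182, so Q = 15.2.
With Q = [Ni²⁺]/[Sn²⁺] and the known concentrations, [Sn²⁺] in the denominator gives [Sn²⁺] = 0.097 M.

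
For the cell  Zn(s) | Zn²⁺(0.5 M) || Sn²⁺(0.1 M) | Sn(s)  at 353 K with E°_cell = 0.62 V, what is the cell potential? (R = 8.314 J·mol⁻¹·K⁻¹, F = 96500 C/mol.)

0.596 V

Balancing electrons gives n = 2; the reaction quotient is Q = [Zn²⁺]/[Sn²⁺] = 5.00.
E = E° − (RT/nF) ln Q = 0.62 − (8.314×353)/(2×96500) × (1.609) = 0.620 − 0.024 = 0.596 V.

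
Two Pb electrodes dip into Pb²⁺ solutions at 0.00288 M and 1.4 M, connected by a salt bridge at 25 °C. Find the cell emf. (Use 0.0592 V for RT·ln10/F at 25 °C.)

Both half-cells are Pb²⁺/Pb, so E°_cell = 0. The concentrated side is the cathode; the cell reaction moves Pb²⁺ from high to low concentration with n = 2.
Q = [Pb²⁺]_dilute/[Pb²⁺]_conc = 0.00288/1.4 = 0.00206.
E = 0 − (0.0592/2) log Q = −(0.0592/2)(-2.687) = 0.0795 V.

0.080 V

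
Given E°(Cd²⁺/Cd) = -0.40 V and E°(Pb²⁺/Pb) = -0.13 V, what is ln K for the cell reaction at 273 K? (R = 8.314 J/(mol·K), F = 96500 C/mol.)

ln K = 23.0

E°_cell = -0.13 − (-0.40) = 0.27 V, with n = 2 electrons transferred.
At equilibrium E = 0, so the Nernst equation gives ln K = nFE°/RT = (2)(96500)(0.27)/((8.314)(273)) = 22.96.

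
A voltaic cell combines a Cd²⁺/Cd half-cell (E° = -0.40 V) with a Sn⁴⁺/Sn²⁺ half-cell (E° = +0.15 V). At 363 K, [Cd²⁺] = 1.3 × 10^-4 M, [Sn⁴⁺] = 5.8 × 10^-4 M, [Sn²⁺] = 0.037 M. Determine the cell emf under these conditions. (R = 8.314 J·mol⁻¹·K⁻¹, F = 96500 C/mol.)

0.625 V

The Sn⁴⁺/Sn²⁺ couple has the higher reduction potential and acts as the cathode, so E°_cell = +0.15 − (-0.40) = 0.55 V.
Balancing electrons gives n = 2; the reaction quotient is Q = [Cd²⁺]·[Sn²⁺]/[Sn⁴⁺] = 0.00829.
E = E° − (RT/nF) ln Q = 0.55 − (8.314×363)/(2×96500) × (-4.792) = 0.550 + 0.075 = 0.625 V.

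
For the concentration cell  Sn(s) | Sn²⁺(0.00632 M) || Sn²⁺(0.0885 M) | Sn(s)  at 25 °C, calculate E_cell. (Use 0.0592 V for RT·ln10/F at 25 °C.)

0.034 V

Both half-cells are Sn²⁺/Sn, so E°_cell = 0. The concentrated side is the cathode; the cell reaction moves Sn²⁺ from high to low concentration with n = 2.
Q = [Sn²⁺]_dilute/[Sn²⁺]_conc = 0.00632/0.0885 = 0.0714.
E = 0 − (0.0592/2) log Q = −(0.0592/2)(-1.146) = 0.0339 V.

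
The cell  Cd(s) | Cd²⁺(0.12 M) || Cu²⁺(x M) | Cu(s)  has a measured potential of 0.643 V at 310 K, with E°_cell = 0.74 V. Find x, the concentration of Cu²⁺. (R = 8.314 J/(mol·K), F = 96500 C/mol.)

8.4 × 10^-5 M

From the Nernst equation, ln Q = nF(E° − E)/RT = 2×96500×(0.74 − 0.643)/(8.314×310) = 7.264, so Q = 1430.
With Q = [Cd²⁺]/[Cu²⁺] and the known concentrations, [Cu²⁺] in the denominator gives [Cu²⁺] = 8.4 × 10^-5 M.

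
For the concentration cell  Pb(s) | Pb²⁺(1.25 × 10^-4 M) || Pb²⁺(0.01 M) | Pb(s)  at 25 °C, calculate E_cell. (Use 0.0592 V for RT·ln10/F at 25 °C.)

0.056 V

Both half-cells are Pb²⁺/Pb, so E°_cell = 0. The concentrated side is the cathode; the cell reaction moves Pb²⁺ from high to low concentration with n = 2.
Q = [Pb²⁺]_dilute/[Pb²⁺]_conc = 1.25 × 10^-4/0.01 = 0.0125.
E = 0 − (0.0592/2) log Q = −(0.0592/2)(-1.903) = 0.0563 V.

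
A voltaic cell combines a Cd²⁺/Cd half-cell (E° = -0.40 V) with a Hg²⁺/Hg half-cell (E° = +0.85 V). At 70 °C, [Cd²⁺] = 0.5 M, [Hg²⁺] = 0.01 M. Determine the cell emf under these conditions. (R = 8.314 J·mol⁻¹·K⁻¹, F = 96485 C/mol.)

1.19 V

The Hg²⁺/Hg couple has the higher reduction potential and acts as the cathode, so E°_cell = +0.85 − (-0.40) = 1.25 V.
Balancing electrons gives n = 2; the reaction quotient is Q = [Cd²⁺]/[Hg²⁺] = 50.0.
E = E° − (RT/nF) ln Q = 1.25 − (8.314×343)/(2×96485) × (3.912) = 1.250 − 0.058 = 1.192 V.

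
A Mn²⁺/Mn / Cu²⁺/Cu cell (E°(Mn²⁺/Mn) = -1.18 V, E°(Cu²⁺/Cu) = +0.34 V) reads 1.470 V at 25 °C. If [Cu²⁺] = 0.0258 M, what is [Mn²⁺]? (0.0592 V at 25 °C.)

From the Nernst equation, log Q = n(E° − E)/0.0592 = 2(1.52 − 1.470)/0.0592 = 1.689, so Q = 48.9.
With Q = [Mn²⁺]/[Cu²⁺] and the known concentrations, [Mn²⁺] in the numerator gives [Mn²⁺] = 1.3 M.

1.3 M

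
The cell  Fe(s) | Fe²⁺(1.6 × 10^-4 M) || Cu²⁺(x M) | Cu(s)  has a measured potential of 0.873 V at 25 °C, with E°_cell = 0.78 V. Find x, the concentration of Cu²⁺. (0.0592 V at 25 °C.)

From the Nernst equation, log Q = n(E° − E)/0.0592 = 2(0.78 − 0.873)/0.0592 = -3.142, so Q = 7.21 × 10^-4.
With Q = [Fe²⁺]/[Cu²⁺] and the known concentrations, [Cu²⁺] in the denominator gives [Cu²⁺] = 0.22 M.

0.22 M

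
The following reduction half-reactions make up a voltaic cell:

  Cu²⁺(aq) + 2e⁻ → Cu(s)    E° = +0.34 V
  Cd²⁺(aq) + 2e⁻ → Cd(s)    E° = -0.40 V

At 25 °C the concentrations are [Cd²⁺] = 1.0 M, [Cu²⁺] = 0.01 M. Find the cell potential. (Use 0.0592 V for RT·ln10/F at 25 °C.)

The Cu²⁺/Cu couple has the higher reduction potential and acts as the cathode, so E°_cell = +0.34 − (-0.40) = 0.74 V.
Balancing electrons gives n = 2; the reaction quotient is Q = [Cd²⁺]/[Cu²⁺] = 100.
At 25 °C, E = E° − (0.0592/n) log Q = 0.74 − (0.0592/2)(2.000) = 0.740 − 0.059 = 0.681 V.

0.681 V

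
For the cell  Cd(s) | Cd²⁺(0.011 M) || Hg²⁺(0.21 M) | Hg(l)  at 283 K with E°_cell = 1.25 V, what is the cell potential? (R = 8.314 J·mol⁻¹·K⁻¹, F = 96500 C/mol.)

1.29 V

Balancing electrons gives n = 2; the reaction quotient is Q = [Cd²⁺]/[Hg²⁺] = 0.0524.
E = E° − (RT/nF) ln Q = 1.25 − (8.314×283)/(2×96500) × (-2.949) = 1.250 + 0.036 = 1.286 V.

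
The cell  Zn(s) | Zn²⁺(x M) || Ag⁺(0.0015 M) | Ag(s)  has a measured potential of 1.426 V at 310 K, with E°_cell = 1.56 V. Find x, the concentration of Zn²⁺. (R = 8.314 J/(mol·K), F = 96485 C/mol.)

From the Nernst equation, ln Q = nF(E° − E)/RT = 2×96485×(1.56 − 1.426)/(8.314×310) = 10.033, so Q = 2.28 × 10^4.
With Q = [Zn²⁺]/[Ag⁺]^2 and the known concentrations, [Zn²⁺] in the numerator gives [Zn²⁺] = 0.051 M.

0.051 M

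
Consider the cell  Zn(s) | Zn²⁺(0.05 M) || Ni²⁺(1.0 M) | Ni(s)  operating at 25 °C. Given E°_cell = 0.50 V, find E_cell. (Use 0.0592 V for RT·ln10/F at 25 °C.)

0.539 V

Balancing electrons gives n = 2; the reaction quotient is Q = [Zn²⁺]/[Ni²⁺] = 0.0500.
At 25 °C, E = E° − (0.0592/n) log Q = 0.50 − (0.0592/2)(-1.301) = 0.500 + 0.039 = 0.539 V.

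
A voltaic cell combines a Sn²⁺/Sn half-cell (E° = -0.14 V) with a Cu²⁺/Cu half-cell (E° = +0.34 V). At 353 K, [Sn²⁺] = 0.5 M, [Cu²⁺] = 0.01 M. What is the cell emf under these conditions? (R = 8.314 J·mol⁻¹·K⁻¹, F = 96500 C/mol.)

0.421 V

The Cu²⁺/Cu couple has the higher reduction potential and acts as the cathode, so E°_cell = +0.34 − (-0.14) = 0.48 V.
Balancing electrons gives n = 2; the reaction quotient is Q = [Sn²⁺]/[Cu²⁺] = 50.0.
E = E° − (RT/nF) ln Q = 0.48 − (8.314×353)/(2×96500) × (3.912) = 0.480 − 0.059 = 0.421 V.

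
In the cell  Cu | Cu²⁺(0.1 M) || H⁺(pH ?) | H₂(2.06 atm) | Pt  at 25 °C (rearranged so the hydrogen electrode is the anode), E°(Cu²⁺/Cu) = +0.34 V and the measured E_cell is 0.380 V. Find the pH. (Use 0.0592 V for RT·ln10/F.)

E°_cell = 0.34 V and n = 2.
log Q = n(E° − E)/0.0592 = 2×(0.34 − 0.380)/0.0592 = -1.351.
With Q = [H⁺]^2 / ([Cu²⁺]·P(H₂)), solving for [H⁺] gives log[H⁺] = -1.019, so pH = 1.02.

pH = 1.02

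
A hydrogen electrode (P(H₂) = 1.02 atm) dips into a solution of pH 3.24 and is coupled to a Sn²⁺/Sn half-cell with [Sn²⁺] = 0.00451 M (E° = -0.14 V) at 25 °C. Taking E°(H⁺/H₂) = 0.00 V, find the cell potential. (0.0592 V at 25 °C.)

0.017 V

The hydrogen couple is the cathode, so E°_cell = 0.14 V; n = 2.
[H⁺] = 10^(−3.24) = 5.8 × 10^-4 M, and Q = [Sn²⁺]·P(H₂) / [H⁺]^2 = 1.39 × 10^4.
E = E° − (0.0592/2) log Q = 0.14 − (0.0592/2)(4.143) = 0.017 V.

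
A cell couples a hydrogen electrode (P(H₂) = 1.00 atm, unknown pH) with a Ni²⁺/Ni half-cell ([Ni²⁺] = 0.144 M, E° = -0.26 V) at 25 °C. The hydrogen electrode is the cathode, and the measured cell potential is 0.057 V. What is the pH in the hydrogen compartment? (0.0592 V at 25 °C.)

E°_cell = 0.26 V and n = 2.
log Q = n(E° − E)/0.0592 = 2×(0.26 − 0.057)/0.0592 = 6.858.
With Q = [Ni²⁺]·P(H₂) / [H⁺]^2, solving for [H⁺] gives log[H⁺] = -3.850, so pH = 3.85.

pH = 3.85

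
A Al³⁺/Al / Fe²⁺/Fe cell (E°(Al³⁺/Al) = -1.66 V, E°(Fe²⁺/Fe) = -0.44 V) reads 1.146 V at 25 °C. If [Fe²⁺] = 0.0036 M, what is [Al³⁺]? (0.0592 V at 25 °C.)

1.2 M

From the Nernst equation, log Q = n(E° − E)/0.0592 = 6(1.22 − 1.146)/0.0592 = 7.500, so Q = 3.16 × 10^7.
With Q = [Al³⁺]^2/[Fe²⁺]^3 and the known concentrations, [Al³⁺]^2 in the numerator gives [Al³⁺] = 1.2 M.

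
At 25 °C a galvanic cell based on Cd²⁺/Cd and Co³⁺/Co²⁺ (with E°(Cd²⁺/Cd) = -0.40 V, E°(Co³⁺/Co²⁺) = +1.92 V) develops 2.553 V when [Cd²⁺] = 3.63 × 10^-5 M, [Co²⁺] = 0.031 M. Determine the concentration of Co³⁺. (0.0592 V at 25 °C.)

From the Nernst equation, log Q = n(E° − E)/0.0592 = 2(2.32 − 2.553)/0.0592 = -7.872, so Q = 1.34 × 10^-8.
With Q = [Cd²⁺]·[Co²⁺]^2/[Co³⁺]^2 and the known concentrations, [Co³⁺]^2 in the denominator gives [Co³⁺] = 1.6 M.

1.6 M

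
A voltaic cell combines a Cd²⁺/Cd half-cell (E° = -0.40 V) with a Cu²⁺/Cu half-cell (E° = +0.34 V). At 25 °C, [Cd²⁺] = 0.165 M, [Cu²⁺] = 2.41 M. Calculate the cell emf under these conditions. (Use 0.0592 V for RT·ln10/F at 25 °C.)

The Cu²⁺/Cu couple has the higher reduction potential and acts as the cathode, so E°_cell = +0.34 − (-0.40) = 0.74 V.
Balancing electrons gives n = 2; the reaction quotient is Q = [Cd²⁺]/[Cu²⁺] = 0.0685.
At 25 °C, E = E° − (0.0592/n) log Q = 0.74 − (0.0592/2)(-1.165) = 0.740 + 0.034 = 0.774 V.

0.774 V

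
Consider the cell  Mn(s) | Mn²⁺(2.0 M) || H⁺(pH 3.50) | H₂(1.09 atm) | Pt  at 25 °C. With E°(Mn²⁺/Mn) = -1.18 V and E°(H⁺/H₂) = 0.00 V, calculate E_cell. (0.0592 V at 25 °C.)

The hydrogen couple is the cathode, so E°_cell = 1.18 V; n = 2.
[H⁺] = 10^(−3.50) = 3.2 × 10^-4 M, and Q = [Mn²⁺]·P(H₂) / [H⁺]^2 = 2.18 × 10^7.
E = E° − (0.0592/2) log Q = 1.18 − (0.0592/2)(7.338) = 0.963 V.

0.96 V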